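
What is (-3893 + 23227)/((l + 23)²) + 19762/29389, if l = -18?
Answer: 568700976/734725 ≈ 774.03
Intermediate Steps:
(-3893 + 23227)/((l + 23)²) + 19762/29389 = (-3893 + 23227)/((-18 + 23)²) + 19762/29389 = 19334/(5²) + 19762*(1/29389) = 19334/25 + 19762/29389 = 568700976/734725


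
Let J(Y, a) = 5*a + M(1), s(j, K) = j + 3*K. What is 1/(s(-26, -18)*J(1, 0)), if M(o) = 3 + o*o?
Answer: -1/320 ≈ -0.0031250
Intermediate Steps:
M(o) = 3 + o²
J(Y, a) = 4 + 5*a (J(Y, a) = 5*a + (3 + 1²) = 5*a + (3 + 1) = 5*a + 4 = 4 + 5*a)
1/(s(-26, -18)*J(1, 0)) = 1/((-26 + 3*(-18))*(4 + 5*0)) = 1/((-26 - 54)*(4 + 0)) = 1/(-80*4) = 1/(-320) = -1/320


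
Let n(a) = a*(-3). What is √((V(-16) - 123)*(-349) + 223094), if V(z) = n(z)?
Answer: √249269 ≈ 499.27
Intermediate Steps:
n(a) = -3*a
V(z) = -3*z
√((V(-16) - 123)*(-349) + 223094) = √((-3*(-16) - 123)*(-349) + 223094) = √((48 - 123)*(-349) + 223094) = √(-75*(-349) + 223094) = √(26175 + 223094) = √249269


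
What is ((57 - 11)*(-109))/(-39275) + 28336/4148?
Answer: 283423618/40728175 ≈ 6.9589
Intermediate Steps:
((57 - 11)*(-109))/(-39275) + 28336/4148 = (46*(-109))*(-1/39275) + 28336*(1/4148) = -5014*(-1/39275) + 7084/1037 = 5014/39275 + 7084/1037 = 283423618/40728175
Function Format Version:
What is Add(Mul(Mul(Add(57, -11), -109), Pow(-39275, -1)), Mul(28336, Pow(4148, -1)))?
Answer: Rational(283423618, 40728175) ≈ 6.9589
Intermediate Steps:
Add(Mul(Mul(Add(57, -11), -109), Pow(-39275, -1)), Mul(28336, Pow(4148, -1))) = Add(Mul(Mul(46, -109), Rational(-1, 39275)), Mul(28336, Rational(1, 4148))) = Add(Mul(-5014, Rational(-1, 39275)), Rational(7084, 1037)) = Add(Rational(5014, 39275), Rational(7084, 1037)) = Rational(283423618, 40728175)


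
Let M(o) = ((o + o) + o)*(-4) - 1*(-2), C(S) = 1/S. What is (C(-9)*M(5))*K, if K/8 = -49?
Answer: -22736/9 ≈ -2526.2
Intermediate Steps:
K = -392 (K = 8*(-49) = -392)
C(S) = 1/S
M(o) = 2 - 12*o (M(o) = (2*o + o)*(-4) + 2 = (3*o)*(-4) + 2 = -12*o + 2 = 2 - 12*o)
(C(-9)*M(5))*K = ((2 - 12*5)/(-9))*(-392) = -(2 - 60)/9*(-392) = -⅑*(-58)*(-392) = (58/9)*(-392) = -22736/9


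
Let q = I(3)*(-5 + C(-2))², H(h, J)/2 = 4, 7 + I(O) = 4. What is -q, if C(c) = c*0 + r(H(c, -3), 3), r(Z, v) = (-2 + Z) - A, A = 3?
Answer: 12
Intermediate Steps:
I(O) = -3 (I(O) = -7 + 4 = -3)
H(h, J) = 8 (H(h, J) = 2*4 = 8)
r(Z, v) = -5 + Z (r(Z, v) = (-2 + Z) - 1*3 = (-2 + Z) - 3 = -5 + Z)
C(c) = 3 (C(c) = c*0 + (-5 + 8) = 0 + 3 = 3)
q = -12 (q = -3*(-5 + 3)² = -3*(-2)² = -3*4 = -12)
-q = -1*(-12) = 12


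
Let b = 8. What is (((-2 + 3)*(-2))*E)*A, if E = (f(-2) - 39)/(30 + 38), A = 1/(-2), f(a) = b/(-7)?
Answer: -281/476 ≈ -0.59034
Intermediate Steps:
f(a) = -8/7 (f(a) = 8/(-7) = 8*(-⅐) = -8/7)
A = -½ ≈ -0.50000
E = -281/476 (E = (-8/7 - 39)/(30 + 38) = -281/7/68 = -281/7*1/68 = -281/476 ≈ -0.59034)
(((-2 + 3)*(-2))*E)*A = (((-2 + 3)*(-2))*(-281/476))*(-½) = ((1*(-2))*(-281/476))*(-½) = -2*(-281/476)*(-½) = (281/238)*(-½) = -281/476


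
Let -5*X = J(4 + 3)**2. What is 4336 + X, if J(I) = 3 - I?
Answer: 21664/5 ≈ 4332.8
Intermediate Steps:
X = -16/5 (X = -(3 - (4 + 3))**2/5 = -(3 - 1*7)**2/5 = -(3 - 7)**2/5 = -1/5*(-4)**2 = -1/5*16 = -16/5 ≈ -3.2000)
4336 + X = 4336 - 16/5 = 21664/5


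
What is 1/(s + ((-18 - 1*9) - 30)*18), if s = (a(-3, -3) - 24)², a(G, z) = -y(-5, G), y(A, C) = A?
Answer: -1/665 ≈ -0.0015038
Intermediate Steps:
a(G, z) = 5 (a(G, z) = -1*(-5) = 5)
s = 361 (s = (5 - 24)² = (-19)² = 361)
1/(s + ((-18 - 1*9) - 30)*18) = 1/(361 + ((-18 - 1*9) - 30)*18) = 1/(361 + ((-18 - 9) - 30)*18) = 1/(361 + (-27 - 30)*18) = 1/(361 - 57*18) = 1/(361 - 1026) = 1/(-665) = -1/665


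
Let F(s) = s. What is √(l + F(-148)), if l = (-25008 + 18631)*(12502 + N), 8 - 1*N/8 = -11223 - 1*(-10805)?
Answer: I*√101458218 ≈ 10073.0*I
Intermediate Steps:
N = 3408 (N = 64 - 8*(-11223 - 1*(-10805)) = 64 - 8*(-11223 + 10805) = 64 - 8*(-418) = 64 + 3344 = 3408)
l = -101458070 (l = (-25008 + 18631)*(12502 + 3408) = -6377*15910 = -101458070)
√(l + F(-148)) = √(-101458070 - 148) = √(-101458218) = I*√101458218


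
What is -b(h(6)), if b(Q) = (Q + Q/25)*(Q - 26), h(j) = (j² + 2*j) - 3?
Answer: -4446/5 ≈ -889.20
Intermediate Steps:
h(j) = -3 + j² + 2*j
b(Q) = 26*Q*(-26 + Q)/25 (b(Q) = (Q + Q*(1/25))*(-26 + Q) = (Q + Q/25)*(-26 + Q) = (26*Q/25)*(-26 + Q) = 26*Q*(-26 + Q)/25)
-b(h(6)) = -26*(-3 + 6² + 2*6)*(-26 + (-3 + 6² + 2*6))/25 = -26*(-3 + 36 + 12)*(-26 + (-3 + 36 + 12))/25 = -26*45*(-26 + 45)/25 = -26*45*19/25 = -1*4446/5 = -4446/5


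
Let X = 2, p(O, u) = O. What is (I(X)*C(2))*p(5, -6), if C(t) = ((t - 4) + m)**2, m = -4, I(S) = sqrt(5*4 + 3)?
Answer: 180*sqrt(23) ≈ 863.25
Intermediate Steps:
I(S) = sqrt(23) (I(S) = sqrt(20 + 3) = sqrt(23))
C(t) = (-8 + t)**2 (C(t) = ((t - 4) - 4)**2 = ((-4 + t) - 4)**2 = (-8 + t)**2)
(I(X)*C(2))*p(5, -6) = (sqrt(23)*(-8 + 2)**2)*5 = (sqrt(23)*(-6)**2)*5 = (sqrt(23)*36)*5 = (36*sqrt(23))*5 = 180*sqrt(23)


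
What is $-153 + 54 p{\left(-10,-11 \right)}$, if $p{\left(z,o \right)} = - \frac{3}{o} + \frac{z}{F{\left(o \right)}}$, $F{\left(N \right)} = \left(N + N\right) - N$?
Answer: $- \frac{981}{11} \approx -89.182$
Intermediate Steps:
$F{\left(N \right)} = N$ ($F{\left(N \right)} = 2 N - N = N$)
$p{\left(z,o \right)} = - \frac{3}{o} + \frac{z}{o}$
$-153 + 54 p{\left(-10,-11 \right)} = -153 + 54 \frac{-3 - 10}{-11} = -153 + 54 \left(\left(- \frac{1}{11}\right) \left(-13\right)\right) = -153 + 54 \cdot \frac{13}{11} = -153 + \frac{702}{11} = - \frac{981}{11}$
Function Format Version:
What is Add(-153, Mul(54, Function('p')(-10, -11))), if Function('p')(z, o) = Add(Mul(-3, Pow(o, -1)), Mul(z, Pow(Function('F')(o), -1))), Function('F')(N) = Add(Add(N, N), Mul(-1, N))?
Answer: Rational(-981, 11) ≈ -89.182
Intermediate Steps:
Function('F')(N) = N (Function('F')(N) = Add(Mul(2, N), Mul(-1, N)) = N)
Function('p')(z, o) = Add(Mul(-3, Pow(o, -1)), Mul(z, Pow(o, -1)))
Add(-153, Mul(54, Function('p')(-10, -11))) = Add(-153, Mul(54, Mul(Pow(-11, -1), Add(-3, -10)))) = Add(-153, Mul(54, Mul(Rational(-1, 11), -13))) = Add(-153, Mul(54, Rational(13, 11))) = Add(-153, Rational(702, 11)) = Rational(-981, 11)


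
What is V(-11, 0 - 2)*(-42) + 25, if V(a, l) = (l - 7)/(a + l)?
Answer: -53/13 ≈ -4.0769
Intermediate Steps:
V(a, l) = (-7 + l)/(a + l)
V(-11, 0 - 2)*(-42) + 25 = ((-7 + (0 - 2))/(-11 + (0 - 2)))*(-42) + 25 = ((-7 - 2)/(-11 - 2))*(-42) + 25 = (-9/(-13))*(-42) + 25 = -1/13*(-9)*(-42) + 25 = (9/13)*(-42) + 25 = -378/13 + 25 = -53/13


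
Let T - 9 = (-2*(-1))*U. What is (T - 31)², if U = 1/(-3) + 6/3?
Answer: 3136/9 ≈ 348.44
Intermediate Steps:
U = 5/3 (U = 1*(-⅓) + 6*(⅓) = -⅓ + 2 = 5/3 ≈ 1.6667)
T = 37/3 (T = 9 - 2*(-1)*(5/3) = 9 + 2*(5/3) = 9 + 10/3 = 37/3 ≈ 12.333)
(T - 31)² = (37/3 - 31)² = (-56/3)² = 3136/9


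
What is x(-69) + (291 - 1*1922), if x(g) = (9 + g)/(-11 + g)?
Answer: -6521/4 ≈ -1630.3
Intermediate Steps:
x(g) = (9 + g)/(-11 + g)
x(-69) + (291 - 1*1922) = (9 - 69)/(-11 - 69) + (291 - 1*1922) = -60/(-80) + (291 - 1922) = -1/80*(-60) - 1631 = ¾ - 1631 = -6521/4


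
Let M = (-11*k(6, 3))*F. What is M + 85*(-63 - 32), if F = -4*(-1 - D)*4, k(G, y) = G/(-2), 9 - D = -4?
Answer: -683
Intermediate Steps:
D = 13 (D = 9 - 1*(-4) = 9 + 4 = 13)
k(G, y) = -G/2 (k(G, y) = G*(-1/2) = -G/2)
F = 224 (F = -4*(-1 - 1*13)*4 = -4*(-1 - 13)*4 = -4*(-14)*4 = 56*4 = 224)
M = 7392 (M = -(-11)*6/2*224 = -11*(-3)*224 = 33*224 = 7392)
M + 85*(-63 - 32) = 7392 + 85*(-63 - 32) = 7392 + 85*(-95) = 7392 - 8075 = -683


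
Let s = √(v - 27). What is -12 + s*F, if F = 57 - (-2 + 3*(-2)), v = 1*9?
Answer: -12 + 195*I*√2 ≈ -12.0 + 275.77*I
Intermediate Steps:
v = 9
F = 65 (F = 57 - (-2 - 6) = 57 - 1*(-8) = 57 + 8 = 65)
s = 3*I*√2 (s = √(9 - 27) = √(-18) = 3*I*√2 ≈ 4.2426*I)
-12 + s*F = -12 + (3*I*√2)*65 = -12 + 195*I*√2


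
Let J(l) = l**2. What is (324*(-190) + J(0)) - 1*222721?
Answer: -284281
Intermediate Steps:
(324*(-190) + J(0)) - 1*222721 = (324*(-190) + 0**2) - 1*222721 = (-61560 + 0) - 222721 = -61560 - 222721 = -284281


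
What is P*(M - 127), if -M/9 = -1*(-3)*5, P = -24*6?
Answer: 37728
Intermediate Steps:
P = -144
M = -135 (M = -9*(-1*(-3))*5 = -27*5 = -9*15 = -135)
P*(M - 127) = -144*(-135 - 127) = -144*(-262) = 37728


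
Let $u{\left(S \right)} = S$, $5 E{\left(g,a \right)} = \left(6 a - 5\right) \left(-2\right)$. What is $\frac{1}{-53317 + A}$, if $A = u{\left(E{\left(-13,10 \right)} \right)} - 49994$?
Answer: $- \frac{1}{103333} \approx -9.6774 \cdot 10^{-6}$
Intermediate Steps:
$E{\left(g,a \right)} = 2 - \frac{12 a}{5}$ ($E{\left(g,a \right)} = \frac{\left(6 a - 5\right) \left(-2\right)}{5} = \frac{\left(-5 + 6 a\right) \left(-2\right)}{5} = \frac{10 - 12 a}{5} = 2 - \frac{12 a}{5}$)
$A = -50016$ ($A = \left(2 - 24\right) - 49994 = -22 - 49994 = -50016$)
$\frac{1}{-53317 + A} = \frac{1}{-53317 - 50016} = \frac{1}{-103333} = - \frac{1}{103333}$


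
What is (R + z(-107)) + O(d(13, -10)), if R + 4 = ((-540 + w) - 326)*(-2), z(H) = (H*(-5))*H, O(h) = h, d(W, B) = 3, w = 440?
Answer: -56394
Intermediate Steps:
z(H) = -5*H² (z(H) = (-5*H)*H = -5*H²)
R = 848 (R = -4 + ((-540 + 440) - 326)*(-2) = -4 + (-100 - 326)*(-2) = -4 - 426*(-2) = -4 + 852 = 848)
(R + z(-107)) + O(d(13, -10)) = (848 - 5*(-107)²) + 3 = (848 - 5*11449) + 3 = (848 - 57245) + 3 = -56397 + 3 = -56394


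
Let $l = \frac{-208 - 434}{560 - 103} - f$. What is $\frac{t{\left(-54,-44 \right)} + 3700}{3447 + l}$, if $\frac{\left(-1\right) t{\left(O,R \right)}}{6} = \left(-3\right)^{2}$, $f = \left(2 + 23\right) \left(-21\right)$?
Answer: $\frac{833111}{907281} \approx 0.91825$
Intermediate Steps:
$f = -525$ ($f = 25 \left(-21\right) = -525$)
$t{\left(O,R \right)} = -54$ ($t{\left(O,R \right)} = - 6 \left(-3\right)^{2} = \left(-6\right) 9 = -54$)
$l = \frac{239283}{457}$ ($l = \frac{-208 - 434}{560 - 103} - -525 = - \frac{642}{457} + 525 = \frac{239283}{457} \approx 523.59$)
$\frac{t{\left(-54,-44 \right)} + 3700}{3447 + l} = \frac{-54 + 3700}{3447 + \frac{239283}{457}} = \frac{3646}{\frac{1814562}{457}} = 3646 \cdot \frac{457}{1814562} = \frac{833111}{907281}$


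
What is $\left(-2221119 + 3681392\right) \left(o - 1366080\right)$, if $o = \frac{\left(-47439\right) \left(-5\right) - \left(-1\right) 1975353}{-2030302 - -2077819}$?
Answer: $- \frac{31595348054623892}{15839} \approx -1.9948 \cdot 10^{12}$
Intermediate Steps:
$o = \frac{737516}{15839}$ ($o = \frac{237195 - -1975353}{-2030302 + 2077819} = \frac{237195 + 1975353}{47517} = 2212548 \cdot \frac{1}{47517} = \frac{737516}{15839} \approx 46.563$)
$\left(-2221119 + 3681392\right) \left(o - 1366080\right) = \left(-2221119 + 3681392\right) \left(\frac{737516}{15839} - 1366080\right) = 1460273 \left(- \frac{21636603604}{15839}\right) = - \frac{31595348054623892}{15839}$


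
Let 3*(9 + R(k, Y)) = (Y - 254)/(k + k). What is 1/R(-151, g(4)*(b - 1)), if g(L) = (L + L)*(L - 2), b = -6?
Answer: -151/1298 ≈ -0.11633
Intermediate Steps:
g(L) = 2*L*(-2 + L) (g(L) = (2*L)*(-2 + L) = 2*L*(-2 + L))
R(k, Y) = -9 + (-254 + Y)/(6*k) (R(k, Y) = -9 + ((Y - 254)/(k + k))/3 = -9 + ((-254 + Y)/((2*k)))/3 = -9 + ((-254 + Y)*(1/(2*k)))/3 = -9 + ((-254 + Y)/(2*k))/3 = -9 + (-254 + Y)/(6*k))
1/R(-151, g(4)*(b - 1)) = 1/((⅙)*(-254 + (2*4*(-2 + 4))*(-6 - 1) - 54*(-151))/(-151)) = 1/((⅙)*(-1/151)*(-254 + (2*4*2)*(-7) + 8154)) = 1/((⅙)*(-1/151)*(-254 + 16*(-7) + 8154)) = 1/((⅙)*(-1/151)*(-254 - 112 + 8154)) = 1/((⅙)*(-1/151)*7788) = 1/(-1298/151) = -151/1298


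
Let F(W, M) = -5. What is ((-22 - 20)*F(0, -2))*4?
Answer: 840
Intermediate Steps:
((-22 - 20)*F(0, -2))*4 = ((-22 - 20)*(-5))*4 = -42*(-5)*4 = 210*4 = 840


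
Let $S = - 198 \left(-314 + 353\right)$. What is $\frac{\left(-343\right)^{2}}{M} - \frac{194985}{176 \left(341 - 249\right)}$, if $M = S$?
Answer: $- \frac{155029399}{5683392} \approx -27.278$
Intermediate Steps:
$S = -7722$ ($S = \left(-198\right) 39 = -7722$)
$M = -7722$
$\frac{\left(-343\right)^{2}}{M} - \frac{194985}{176 \left(341 - 249\right)} = \frac{\left(-343\right)^{2}}{-7722} - \frac{194985}{176 \left(341 - 249\right)} = 117649 \left(- \frac{1}{7722}\right) - \frac{194985}{176 \cdot 92} = - \frac{117649}{7722} - \frac{194985}{16192} = - \frac{155029399}{5683392}$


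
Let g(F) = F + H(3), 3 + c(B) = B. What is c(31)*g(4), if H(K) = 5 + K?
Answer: 336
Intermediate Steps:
c(B) = -3 + B
g(F) = 8 + F (g(F) = F + (5 + 3) = F + 8 = 8 + F)
c(31)*g(4) = (-3 + 31)*(8 + 4) = 28*12 = 336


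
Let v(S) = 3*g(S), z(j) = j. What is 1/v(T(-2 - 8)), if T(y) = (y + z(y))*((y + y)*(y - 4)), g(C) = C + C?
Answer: -1/33600 ≈ -2.9762e-5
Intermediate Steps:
g(C) = 2*C
T(y) = 4*y²*(-4 + y) (T(y) = (y + y)*((y + y)*(y - 4)) = (2*y)*((2*y)*(-4 + y)) = (2*y)*(2*y*(-4 + y)) = 4*y²*(-4 + y))
v(S) = 6*S (v(S) = 3*(2*S) = 6*S)
1/v(T(-2 - 8)) = 1/(6*(4*(-2 - 8)²*(-4 + (-2 - 8)))) = 1/(6*(4*(-10)²*(-4 - 10))) = 1/(6*(4*100*(-14))) = 1/(6*(-5600)) = 1/(-33600) = -1/33600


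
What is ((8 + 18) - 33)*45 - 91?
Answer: -406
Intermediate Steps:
((8 + 18) - 33)*45 - 91 = (26 - 33)*45 - 91 = -7*45 - 91 = -315 - 91 = -406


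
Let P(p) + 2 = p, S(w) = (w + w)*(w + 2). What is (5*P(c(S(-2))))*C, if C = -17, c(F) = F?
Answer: 170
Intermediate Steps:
S(w) = 2*w*(2 + w) (S(w) = (2*w)*(2 + w) = 2*w*(2 + w))
P(p) = -2 + p
(5*P(c(S(-2))))*C = (5*(-2 + 2*(-2)*(2 - 2)))*(-17) = (5*(-2 + 2*(-2)*0))*(-17) = (5*(-2 + 0))*(-17) = (5*(-2))*(-17) = -10*(-17) = 170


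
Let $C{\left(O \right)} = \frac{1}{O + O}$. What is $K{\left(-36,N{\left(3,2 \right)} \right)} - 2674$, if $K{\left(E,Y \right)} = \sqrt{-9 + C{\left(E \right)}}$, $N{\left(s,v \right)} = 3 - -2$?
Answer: $-2674 + \frac{i \sqrt{1298}}{12} \approx -2674.0 + 3.0023 i$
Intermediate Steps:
$N{\left(s,v \right)} = 5$ ($N{\left(s,v \right)} = 3 + 2 = 5$)
$C{\left(O \right)} = \frac{1}{2 O}$
$K{\left(E,Y \right)} = \sqrt{-9 + \frac{1}{2 E}}$
$K{\left(-36,N{\left(3,2 \right)} \right)} - 2674 = \frac{\sqrt{-36 + \frac{2}{-36}}}{2} - 2674 = \frac{\sqrt{-36 + 2 \left(- \frac{1}{36}\right)}}{2} - 2674 = \frac{\sqrt{-36 - \frac{1}{18}}}{2} - 2674 = \frac{\sqrt{- \frac{649}{18}}}{2} - 2674 = \frac{\frac{1}{6} i \sqrt{1298}}{2} - 2674 = \frac{i \sqrt{1298}}{12} - 2674 = -2674 + \frac{i \sqrt{1298}}{12}$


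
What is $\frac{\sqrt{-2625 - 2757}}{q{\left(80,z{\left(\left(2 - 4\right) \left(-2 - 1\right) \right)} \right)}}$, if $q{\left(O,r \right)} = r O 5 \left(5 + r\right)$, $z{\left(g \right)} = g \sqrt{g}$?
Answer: $- \frac{i \sqrt{897}}{91680} + \frac{3 i \sqrt{598}}{76400} \approx 0.00063356 i$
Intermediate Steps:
$z{\left(g \right)} = g^{\frac{3}{2}}$
$q{\left(O,r \right)} = 5 O r \left(5 + r\right)$ ($q{\left(O,r \right)} = O r 5 \left(5 + r\right) = 5 O r \left(5 + r\right)$)
$\frac{\sqrt{-2625 - 2757}}{q{\left(80,z{\left(\left(2 - 4\right) \left(-2 - 1\right) \right)} \right)}} = \frac{\sqrt{-2625 - 2757}}{5 \cdot 80 \left(\left(2 - 4\right) \left(-2 - 1\right)\right)^{\frac{3}{2}} \left(5 + \left(\left(2 - 4\right) \left(-2 - 1\right)\right)^{\frac{3}{2}}\right)} = \frac{\sqrt{-5382}}{5 \cdot 80 \left(\left(-2\right) \left(-3\right)\right)^{\frac{3}{2}} \left(5 + \left(\left(-2\right) \left(-3\right)\right)^{\frac{3}{2}}\right)} = \frac{3 i \sqrt{598}}{5 \cdot 80 \cdot 6^{\frac{3}{2}} \left(5 + 6^{\frac{3}{2}}\right)} = \frac{3 i \sqrt{598}}{5 \cdot 80 \cdot 6 \sqrt{6} \left(5 + 6 \sqrt{6}\right)} = \frac{3 i \sqrt{598}}{2400 \sqrt{6} \left(5 + 6 \sqrt{6}\right)} = 3 i \sqrt{598} \frac{\sqrt{6}}{14400 \left(5 + 6 \sqrt{6}\right)} = \frac{i \sqrt{897}}{2400 \left(5 + 6 \sqrt{6}\right)}$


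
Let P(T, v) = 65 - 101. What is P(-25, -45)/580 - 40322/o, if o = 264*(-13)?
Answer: 2907901/248820 ≈ 11.687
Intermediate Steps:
P(T, v) = -36
o = -3432
P(-25, -45)/580 - 40322/o = -36/580 - 40322/(-3432) = -36*1/580 - 40322*(-1/3432) = -9/145 + 20161/1716 = 2907901/248820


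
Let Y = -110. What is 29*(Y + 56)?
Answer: -1566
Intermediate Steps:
29*(Y + 56) = 29*(-110 + 56) = 29*(-54) = -1566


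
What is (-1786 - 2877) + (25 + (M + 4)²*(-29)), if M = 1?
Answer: -5363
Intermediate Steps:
(-1786 - 2877) + (25 + (M + 4)²*(-29)) = (-1786 - 2877) + (25 + (1 + 4)²*(-29)) = -4663 + (25 + 5²*(-29)) = -4663 + (25 + 25*(-29)) = -4663 + (25 - 725) = -4663 - 700 = -5363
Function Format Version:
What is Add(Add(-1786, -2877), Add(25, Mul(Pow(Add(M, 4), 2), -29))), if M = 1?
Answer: -5363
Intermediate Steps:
Add(Add(-1786, -2877), Add(25, Mul(Pow(Add(M, 4), 2), -29))) = Add(Add(-1786, -2877), Add(25, Mul(Pow(Add(1, 4), 2), -29))) = Add(-4663, Add(25, Mul(Pow(5, 2), -29))) = Add(-4663, Add(25, Mul(25, -29))) = Add(-4663, Add(25, -725)) = Add(-4663, -700) = -5363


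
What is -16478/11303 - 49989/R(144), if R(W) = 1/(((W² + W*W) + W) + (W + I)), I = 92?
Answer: -23647454231762/11303 ≈ -2.0921e+9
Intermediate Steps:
R(W) = 1/(92 + 2*W + 2*W²) (R(W) = 1/(((W² + W*W) + W) + (W + 92)) = 1/(((W² + W²) + W) + (92 + W)) = 1/((2*W² + W) + (92 + W)) = 1/((W + 2*W²) + (92 + W)) = 1/(92 + 2*W + 2*W²))
-16478/11303 - 49989/R(144) = -16478/11303 - 49989/(1/(2*(46 + 144 + 144²))) = -16478*1/11303 - 49989/(1/(2*(46 + 144 + 20736))) = -16478/11303 - 49989/((½)/20926) = -16478/11303 - 49989/((½)*(1/20926)) = -16478/11303 - 49989/1/41852 = -16478/11303 - 49989*41852 = -16478/11303 - 2092139628 = -23647454231762/11303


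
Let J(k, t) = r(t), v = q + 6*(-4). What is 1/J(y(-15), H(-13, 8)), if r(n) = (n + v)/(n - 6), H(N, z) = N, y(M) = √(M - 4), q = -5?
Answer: 19/42 ≈ 0.45238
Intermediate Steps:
v = -29 (v = -5 + 6*(-4) = -5 - 24 = -29)
y(M) = √(-4 + M)
r(n) = (-29 + n)/(-6 + n) (r(n) = (n - 29)/(n - 6) = (-29 + n)/(-6 + n))
J(k, t) = (-29 + t)/(-6 + t)
1/J(y(-15), H(-13, 8)) = 1/((-29 - 13)/(-6 - 13)) = 1/(-42/(-19)) = 1/(-1/19*(-42)) = 1/(42/19) = 19/42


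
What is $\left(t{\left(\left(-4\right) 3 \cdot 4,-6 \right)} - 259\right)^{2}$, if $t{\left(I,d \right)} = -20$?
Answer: $77841$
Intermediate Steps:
$\left(t{\left(\left(-4\right) 3 \cdot 4,-6 \right)} - 259\right)^{2} = \left(-20 - 259\right)^{2} = \left(-279\right)^{2} = 77841$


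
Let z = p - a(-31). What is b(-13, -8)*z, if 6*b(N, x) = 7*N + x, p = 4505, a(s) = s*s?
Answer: -58476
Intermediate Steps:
a(s) = s**2
b(N, x) = x/6 + 7*N/6 (b(N, x) = (7*N + x)/6 = (x + 7*N)/6 = x/6 + 7*N/6)
z = 3544 (z = 4505 - 1*(-31)**2 = 4505 - 1*961 = 4505 - 961 = 3544)
b(-13, -8)*z = ((1/6)*(-8) + (7/6)*(-13))*3544 = (-4/3 - 91/6)*3544 = -33/2*3544 = -58476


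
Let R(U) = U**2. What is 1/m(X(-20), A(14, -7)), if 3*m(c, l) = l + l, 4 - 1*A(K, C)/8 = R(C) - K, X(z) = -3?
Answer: -3/496 ≈ -0.0060484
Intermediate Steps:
A(K, C) = 32 - 8*C**2 + 8*K (A(K, C) = 32 - 8*(C**2 - K) = 32 + (-8*C**2 + 8*K) = 32 - 8*C**2 + 8*K)
m(c, l) = 2*l/3 (m(c, l) = (l + l)/3 = (2*l)/3 = 2*l/3)
1/m(X(-20), A(14, -7)) = 1/(2*(32 - 8*(-7)**2 + 8*14)/3) = 1/(2*(32 - 8*49 + 112)/3) = 1/(2*(32 - 392 + 112)/3) = 1/((2/3)*(-248)) = 1/(-496/3) = -3/496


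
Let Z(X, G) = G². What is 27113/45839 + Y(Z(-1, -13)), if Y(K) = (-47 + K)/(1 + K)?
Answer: 5100784/3896315 ≈ 1.3091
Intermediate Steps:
Y(K) = (-47 + K)/(1 + K)
27113/45839 + Y(Z(-1, -13)) = 27113/45839 + (-47 + (-13)²)/(1 + (-13)²) = 27113*(1/45839) + (-47 + 169)/(1 + 169) = 27113/45839 + 122/170 = 27113/45839 + (1/170)*122 = 27113/45839 + 61/85 = 5100784/3896315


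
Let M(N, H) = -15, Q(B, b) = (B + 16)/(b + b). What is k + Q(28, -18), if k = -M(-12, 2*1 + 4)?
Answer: 124/9 ≈ 13.778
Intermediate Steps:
Q(B, b) = (16 + B)/(2*b) (Q(B, b) = (16 + B)/((2*b)) = (16 + B)*(1/(2*b)) = (16 + B)/(2*b))
k = 15 (k = -1*(-15) = 15)
k + Q(28, -18) = 15 + (½)*(16 + 28)/(-18) = 15 + (½)*(-1/18)*44 = 15 - 11/9 = 124/9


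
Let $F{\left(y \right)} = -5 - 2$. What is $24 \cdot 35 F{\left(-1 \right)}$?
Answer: $-5880$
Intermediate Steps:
$F{\left(y \right)} = -7$
$24 \cdot 35 F{\left(-1 \right)} = 24 \cdot 35 \left(-7\right) = 840 \left(-7\right) = -5880$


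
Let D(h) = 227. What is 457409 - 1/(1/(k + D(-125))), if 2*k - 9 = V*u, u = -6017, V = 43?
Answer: 586543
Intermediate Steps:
k = -129361 (k = 9/2 + (43*(-6017))/2 = 9/2 + (½)*(-258731) = 9/2 - 258731/2 = -129361)
457409 - 1/(1/(k + D(-125))) = 457409 - 1/(1/(-129361 + 227)) = 457409 - 1/(1/(-129134)) = 457409 - 1/(-1/129134) = 457409 - 1*(-129134) = 457409 + 129134 = 586543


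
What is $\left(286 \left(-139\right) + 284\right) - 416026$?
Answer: $-455496$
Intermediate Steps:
$\left(286 \left(-139\right) + 284\right) - 416026 = \left(-39754 + 284\right) - 416026 = -39470 - 416026 = -455496$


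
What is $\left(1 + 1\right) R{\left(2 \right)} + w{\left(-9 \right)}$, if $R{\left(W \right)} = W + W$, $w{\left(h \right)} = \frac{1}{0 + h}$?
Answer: $\frac{71}{9} \approx 7.8889$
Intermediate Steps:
$w{\left(h \right)} = \frac{1}{h}$
$R{\left(W \right)} = 2 W$
$\left(1 + 1\right) R{\left(2 \right)} + w{\left(-9 \right)} = \left(1 + 1\right) 2 \cdot 2 + \frac{1}{-9} = 2 \cdot 4 - \frac{1}{9} = 8 - \frac{1}{9} = \frac{71}{9}$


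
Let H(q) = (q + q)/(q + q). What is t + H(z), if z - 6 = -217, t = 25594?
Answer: 25595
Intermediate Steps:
z = -211 (z = 6 - 217 = -211)
H(q) = 1 (H(q) = (2*q)/((2*q)) = (2*q)*(1/(2*q)) = 1)
t + H(z) = 25594 + 1 = 25595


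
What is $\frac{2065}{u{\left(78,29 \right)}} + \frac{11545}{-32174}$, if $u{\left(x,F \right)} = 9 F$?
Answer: $\frac{63426065}{8397414} \approx 7.553$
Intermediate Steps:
$\frac{2065}{u{\left(78,29 \right)}} + \frac{11545}{-32174} = \frac{2065}{9 \cdot 29} + \frac{11545}{-32174} = \frac{2065}{261} + 11545 \left(- \frac{1}{32174}\right) = 2065 \cdot \frac{1}{261} - \frac{11545}{32174} = \frac{2065}{261} - \frac{11545}{32174} = \frac{63426065}{8397414}$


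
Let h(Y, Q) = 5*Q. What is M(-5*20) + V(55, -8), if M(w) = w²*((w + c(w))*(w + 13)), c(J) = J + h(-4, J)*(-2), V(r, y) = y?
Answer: -696000008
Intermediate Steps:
c(J) = -9*J (c(J) = J + (5*J)*(-2) = J - 10*J = -9*J)
M(w) = -8*w³*(13 + w) (M(w) = w²*((w - 9*w)*(w + 13)) = w²*((-8*w)*(13 + w)) = w²*(-8*w*(13 + w)) = -8*w³*(13 + w))
M(-5*20) + V(55, -8) = 8*(-5*20)³*(-13 - (-5)*20) - 8 = 8*(-100)³*(-13 - 1*(-100)) - 8 = 8*(-1000000)*(-13 + 100) - 8 = 8*(-1000000)*87 - 8 = -696000000 - 8 = -696000008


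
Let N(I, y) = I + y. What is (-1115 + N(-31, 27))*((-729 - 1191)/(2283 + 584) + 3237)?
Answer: -10382707521/2867 ≈ -3.6215e+6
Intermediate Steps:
(-1115 + N(-31, 27))*((-729 - 1191)/(2283 + 584) + 3237) = (-1115 + (-31 + 27))*((-729 - 1191)/(2283 + 584) + 3237) = (-1115 - 4)*(-1920/2867 + 3237) = -1119*(-1920*1/2867 + 3237) = -1119*(-1920/2867 + 3237) = -1119*9278559/2867 = -10382707521/2867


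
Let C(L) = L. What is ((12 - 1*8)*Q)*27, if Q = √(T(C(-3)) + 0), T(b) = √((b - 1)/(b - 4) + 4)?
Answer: 216*2^(¼)*7^(¾)/7 ≈ 157.92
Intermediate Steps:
T(b) = √(4 + (-1 + b)/(-4 + b)) (T(b) = √((-1 + b)/(-4 + b) + 4) = √(4 + (-1 + b)/(-4 + b)))
Q = 2*2^(¼)*7^(¾)/7 (Q = √(√((-17 + 5*(-3))/(-4 - 3)) + 0) = √(√((-17 - 15)/(-7)) + 0) = √(√(-⅐*(-32)) + 0) = √(√(32/7) + 0) = √(4*√14/7 + 0) = √(4*√14/7) = 2*2^(¼)*7^(¾)/7 ≈ 1.4622)
((12 - 1*8)*Q)*27 = ((12 - 1*8)*(2*2^(¼)*7^(¾)/7))*27 = ((12 - 8)*(2*2^(¼)*7^(¾)/7))*27 = (4*(2*2^(¼)*7^(¾)/7))*27 = (8*2^(¼)*7^(¾)/7)*27 = 216*2^(¼)*7^(¾)/7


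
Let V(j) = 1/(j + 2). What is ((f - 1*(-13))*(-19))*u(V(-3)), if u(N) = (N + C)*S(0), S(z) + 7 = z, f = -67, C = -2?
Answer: 21546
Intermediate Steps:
S(z) = -7 + z
V(j) = 1/(2 + j)
u(N) = 14 - 7*N (u(N) = (N - 2)*(-7 + 0) = (-2 + N)*(-7) = 14 - 7*N)
((f - 1*(-13))*(-19))*u(V(-3)) = ((-67 - 1*(-13))*(-19))*(14 - 7/(2 - 3)) = ((-67 + 13)*(-19))*(14 - 7/(-1)) = (-54*(-19))*(14 - 7*(-1)) = 1026*(14 + 7) = 1026*21 = 21546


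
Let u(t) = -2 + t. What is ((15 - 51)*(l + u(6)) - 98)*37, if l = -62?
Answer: 73630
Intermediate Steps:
((15 - 51)*(l + u(6)) - 98)*37 = ((15 - 51)*(-62 + (-2 + 6)) - 98)*37 = (-36*(-62 + 4) - 98)*37 = (-36*(-58) - 98)*37 = (2088 - 98)*37 = 1990*37 = 73630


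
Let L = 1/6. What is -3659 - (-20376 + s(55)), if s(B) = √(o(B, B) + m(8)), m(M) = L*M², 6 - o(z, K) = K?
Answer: 16717 - I*√345/3 ≈ 16717.0 - 6.1914*I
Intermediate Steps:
o(z, K) = 6 - K
L = ⅙ (L = 1*(⅙) = ⅙ ≈ 0.16667)
m(M) = M²/6
s(B) = √(50/3 - B) (s(B) = √((6 - B) + (⅙)*8²) = √((6 - B) + (⅙)*64) = √((6 - B) + 32/3) = √(50/3 - B))
-3659 - (-20376 + s(55)) = -3659 - (-20376 + √(150 - 9*55)/3) = -3659 - (-20376 + √(150 - 495)/3) = -3659 - (-20376 + √(-345)/3) = -3659 - (-20376 + (I*√345)/3) = -3659 - (-20376 + I*√345/3) = -3659 + (20376 - I*√345/3) = 16717 - I*√345/3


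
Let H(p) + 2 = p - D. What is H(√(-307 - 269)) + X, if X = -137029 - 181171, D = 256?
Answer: -318458 + 24*I ≈ -3.1846e+5 + 24.0*I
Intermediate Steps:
X = -318200
H(p) = -258 + p (H(p) = -2 + (p - 1*256) = -2 + (p - 256) = -2 + (-256 + p) = -258 + p)
H(√(-307 - 269)) + X = (-258 + √(-307 - 269)) - 318200 = (-258 + √(-576)) - 318200 = (-258 + 24*I) - 318200 = -318458 + 24*I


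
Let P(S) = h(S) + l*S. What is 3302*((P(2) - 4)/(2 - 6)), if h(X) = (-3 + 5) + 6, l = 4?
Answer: -9906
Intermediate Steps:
h(X) = 8 (h(X) = 2 + 6 = 8)
P(S) = 8 + 4*S
3302*((P(2) - 4)/(2 - 6)) = 3302*(((8 + 4*2) - 4)/(2 - 6)) = 3302*(((8 + 8) - 4)/(-4)) = 3302*((16 - 4)*(-¼)) = 3302*(12*(-¼)) = 3302*(-3) = -9906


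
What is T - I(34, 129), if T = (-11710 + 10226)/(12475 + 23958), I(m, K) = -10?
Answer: 362846/36433 ≈ 9.9593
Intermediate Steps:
T = -1484/36433 ≈ -0.040732
T - I(34, 129) = -1484/36433 - 1*(-10) = -1484/36433 + 10 = 362846/36433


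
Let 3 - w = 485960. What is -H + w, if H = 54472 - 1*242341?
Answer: -298088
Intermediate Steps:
w = -485957 (w = 3 - 1*485960 = 3 - 485960 = -485957)
H = -187869 (H = 54472 - 242341 = -187869)
-H + w = -1*(-187869) - 485957 = 187869 - 485957 = -298088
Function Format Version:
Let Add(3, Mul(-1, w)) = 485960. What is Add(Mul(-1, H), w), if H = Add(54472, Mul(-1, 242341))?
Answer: -298088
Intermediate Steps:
w = -485957 (w = Add(3, Mul(-1, 485960)) = Add(3, -485960) = -485957)
H = -187869 (H = Add(54472, -242341) = -187869)
Add(Mul(-1, H), w) = Add(Mul(-1, -187869), -485957) = Add(187869, -485957) = -298088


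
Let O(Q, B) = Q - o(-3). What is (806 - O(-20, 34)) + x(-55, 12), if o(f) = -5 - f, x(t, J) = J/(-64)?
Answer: 13181/16 ≈ 823.81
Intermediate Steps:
x(t, J) = -J/64 (x(t, J) = J*(-1/64) = -J/64)
O(Q, B) = 2 + Q (O(Q, B) = Q - (-5 - 1*(-3)) = Q - (-5 + 3) = Q - 1*(-2) = Q + 2 = 2 + Q)
(806 - O(-20, 34)) + x(-55, 12) = (806 - (2 - 20)) - 1/64*12 = (806 - 1*(-18)) - 3/16 = (806 + 18) - 3/16 = 824 - 3/16 = 13181/16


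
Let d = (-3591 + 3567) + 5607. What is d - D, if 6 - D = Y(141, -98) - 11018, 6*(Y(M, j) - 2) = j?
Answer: -16366/3 ≈ -5455.3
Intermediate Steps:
d = 5583 (d = -24 + 5607 = 5583)
Y(M, j) = 2 + j/6
D = 33115/3 (D = 6 - ((2 + (⅙)*(-98)) - 11018) = 6 - ((2 - 49/3) - 11018) = 6 - (-43/3 - 11018) = 6 - 1*(-33097/3) = 6 + 33097/3 = 33115/3 ≈ 11038.)
d - D = 5583 - 1*33115/3 = 5583 - 33115/3 = -16366/3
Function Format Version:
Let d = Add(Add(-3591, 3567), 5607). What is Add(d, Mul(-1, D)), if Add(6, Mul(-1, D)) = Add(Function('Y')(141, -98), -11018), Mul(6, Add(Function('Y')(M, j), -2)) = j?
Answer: Rational(-16366, 3) ≈ -5455.3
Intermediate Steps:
d = 5583 (d = Add(-24, 5607) = 5583)
Function('Y')(M, j) = Add(2, Mul(Rational(1, 6), j))
D = Rational(33115, 3) (D = Add(6, Mul(-1, Add(Add(2, Mul(Rational(1, 6), -98)), -11018))) = Add(6, Mul(-1, Add(Add(2, Rational(-49, 3)), -11018))) = Add(6, Mul(-1, Add(Rational(-43, 3), -11018))) = Add(6, Mul(-1, Rational(-33097, 3))) = Add(6, Rational(33097, 3)) = Rational(33115, 3) ≈ 11038.)
Add(d, Mul(-1, D)) = Add(5583, Mul(-1, Rational(33115, 3))) = Add(5583, Rational(-33115, 3)) = Rational(-16366, 3)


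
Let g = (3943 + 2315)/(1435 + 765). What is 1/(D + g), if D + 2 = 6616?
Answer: 1100/7278529 ≈ 0.00015113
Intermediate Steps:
D = 6614 (D = -2 + 6616 = 6614)
g = 3129/1100 (g = 6258/2200 = 6258*(1/2200) = 3129/1100 ≈ 2.8445)
1/(D + g) = 1/(6614 + 3129/1100) = 1/(7278529/1100) = 1100/7278529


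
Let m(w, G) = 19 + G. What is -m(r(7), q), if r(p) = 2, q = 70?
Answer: -89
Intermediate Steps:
-m(r(7), q) = -(19 + 70) = -1*89 = -89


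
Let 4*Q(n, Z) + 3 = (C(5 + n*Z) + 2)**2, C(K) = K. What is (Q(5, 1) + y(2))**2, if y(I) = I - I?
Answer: 19881/16 ≈ 1242.6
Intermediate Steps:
Q(n, Z) = -3/4 + (7 + Z*n)**2/4 (Q(n, Z) = -3/4 + ((5 + n*Z) + 2)**2/4 = -3/4 + ((5 + Z*n) + 2)**2/4 = -3/4 + (7 + Z*n)**2/4)
y(I) = 0
(Q(5, 1) + y(2))**2 = ((-3/4 + (7 + 1*5)**2/4) + 0)**2 = ((-3/4 + (7 + 5)**2/4) + 0)**2 = ((-3/4 + (1/4)*12**2) + 0)**2 = ((-3/4 + (1/4)*144) + 0)**2 = ((-3/4 + 36) + 0)**2 = (141/4 + 0)**2 = (141/4)**2 = 19881/16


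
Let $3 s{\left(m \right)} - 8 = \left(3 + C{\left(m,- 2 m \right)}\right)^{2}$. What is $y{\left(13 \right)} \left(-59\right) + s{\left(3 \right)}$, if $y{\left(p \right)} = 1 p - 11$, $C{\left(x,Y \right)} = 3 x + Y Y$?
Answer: $\frac{1958}{3} \approx 652.67$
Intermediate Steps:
$C{\left(x,Y \right)} = Y^{2} + 3 x$ ($C{\left(x,Y \right)} = 3 x + Y^{2} = Y^{2} + 3 x$)
$y{\left(p \right)} = -11 + p$ ($y{\left(p \right)} = p - 11 = -11 + p$)
$s{\left(m \right)} = \frac{8}{3} + \frac{\left(3 + 3 m + 4 m^{2}\right)^{2}}{3}$ ($s{\left(m \right)} = \frac{8}{3} + \frac{\left(3 + \left(\left(- 2 m\right)^{2} + 3 m\right)\right)^{2}}{3} = \frac{8}{3} + \frac{\left(3 + \left(4 m^{2} + 3 m\right)\right)^{2}}{3} = \frac{8}{3} + \frac{\left(3 + \left(3 m + 4 m^{2}\right)\right)^{2}}{3} = \frac{8}{3} + \frac{\left(3 + 3 m + 4 m^{2}\right)^{2}}{3}$)
$y{\left(13 \right)} \left(-59\right) + s{\left(3 \right)} = \left(-11 + 13\right) \left(-59\right) + \left(\frac{8}{3} + \frac{\left(3 + 3 \cdot 3 + 4 \cdot 3^{2}\right)^{2}}{3}\right) = 2 \left(-59\right) + \left(\frac{8}{3} + \frac{\left(3 + 9 + 4 \cdot 9\right)^{2}}{3}\right) = -118 + \left(\frac{8}{3} + \frac{\left(3 + 9 + 36\right)^{2}}{3}\right) = -118 + \left(\frac{8}{3} + \frac{48^{2}}{3}\right) = -118 + \left(\frac{8}{3} + \frac{1}{3} \cdot 2304\right) = -118 + \left(\frac{8}{3} + 768\right) = -118 + \frac{2312}{3} = \frac{1958}{3}$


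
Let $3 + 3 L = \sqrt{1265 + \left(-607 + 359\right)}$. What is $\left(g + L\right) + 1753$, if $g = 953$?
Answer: $2705 + \sqrt{113} \approx 2715.6$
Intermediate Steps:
$L = -1 + \sqrt{113}$ ($L = -1 + \frac{\sqrt{1265 + \left(-607 + 359\right)}}{3} = -1 + \frac{\sqrt{1265 - 248}}{3} = -1 + \frac{\sqrt{1017}}{3} = -1 + \frac{3 \sqrt{113}}{3} = -1 + \sqrt{113} \approx 9.6301$)
$\left(g + L\right) + 1753 = \left(953 - \left(1 - \sqrt{113}\right)\right) + 1753 = \left(952 + \sqrt{113}\right) + 1753 = 2705 + \sqrt{113}$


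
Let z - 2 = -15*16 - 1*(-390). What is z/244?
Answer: 38/61 ≈ 0.62295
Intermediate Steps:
z = 152 (z = 2 + (-15*16 - 1*(-390)) = 2 + (-240 + 390) = 2 + 150 = 152)
z/244 = 152/244 = 152*(1/244) = 38/61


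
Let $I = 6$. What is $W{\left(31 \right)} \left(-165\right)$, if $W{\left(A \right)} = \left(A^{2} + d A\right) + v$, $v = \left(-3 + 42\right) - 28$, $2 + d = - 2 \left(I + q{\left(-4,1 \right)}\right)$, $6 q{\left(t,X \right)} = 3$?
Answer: $-83655$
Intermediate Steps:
$q{\left(t,X \right)} = \frac{1}{2}$ ($q{\left(t,X \right)} = \frac{1}{6} \cdot 3 = \frac{1}{2}$)
$d = -15$ ($d = -2 - 2 \left(6 + \frac{1}{2}\right) = -2 - 13 = -15$)
$v = 11$ ($v = 39 - 28 = 11$)
$W{\left(A \right)} = 11 + A^{2} - 15 A$ ($W{\left(A \right)} = \left(A^{2} - 15 A\right) + 11 = 11 + A^{2} - 15 A$)
$W{\left(31 \right)} \left(-165\right) = \left(11 + 31^{2} - 465\right) \left(-165\right) = \left(11 + 961 - 465\right) \left(-165\right) = 507 \left(-165\right) = -83655$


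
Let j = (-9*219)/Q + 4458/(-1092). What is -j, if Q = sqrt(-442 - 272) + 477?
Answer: 113564981/13846742 - 657*I*sqrt(714)/76081 ≈ 8.2016 - 0.23075*I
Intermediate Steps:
Q = 477 + I*sqrt(714) (Q = sqrt(-714) + 477 = I*sqrt(714) + 477 = 477 + I*sqrt(714) ≈ 477.0 + 26.721*I)
j = -743/182 - 1971/(477 + I*sqrt(714)) (j = (-9*219)/(477 + I*sqrt(714)) + 4458/(-1092) = -1971/(477 + I*sqrt(714)) + 4458*(-1/1092) = -1971/(477 + I*sqrt(714)) - 743/182 = -743/182 - 1971/(477 + I*sqrt(714)) ≈ -8.2016 + 0.23075*I)
-j = -(-743*sqrt(714) + 713133*I)/(182*(sqrt(714) - 477*I))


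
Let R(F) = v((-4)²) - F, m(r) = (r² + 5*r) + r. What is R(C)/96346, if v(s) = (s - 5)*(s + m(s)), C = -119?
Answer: 4167/96346 ≈ 0.043250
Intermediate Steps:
m(r) = r² + 6*r
v(s) = (-5 + s)*(s + s*(6 + s)) (v(s) = (s - 5)*(s + s*(6 + s)) = (-5 + s)*(s + s*(6 + s)))
R(F) = 4048 - F (R(F) = (-4)²*(-35 + ((-4)²)² + 2*(-4)²) - F = 16*(-35 + 16² + 2*16) - F = 16*(-35 + 256 + 32) - F = 16*253 - F = 4048 - F)
R(C)/96346 = (4048 - 1*(-119))/96346 = (4048 + 119)*(1/96346) = 4167*(1/96346) = 4167/96346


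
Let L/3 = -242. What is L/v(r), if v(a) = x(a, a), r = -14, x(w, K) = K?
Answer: 363/7 ≈ 51.857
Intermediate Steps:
L = -726 (L = 3*(-242) = -726)
v(a) = a
L/v(r) = -726/(-14) = -726*(-1/14) = 363/7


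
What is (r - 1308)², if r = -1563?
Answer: 8242641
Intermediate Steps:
(r - 1308)² = (-1563 - 1308)² = (-2871)² = 8242641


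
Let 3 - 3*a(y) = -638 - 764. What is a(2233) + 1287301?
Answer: 3863308/3 ≈ 1.2878e+6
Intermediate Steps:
a(y) = 1405/3 (a(y) = 1 - (-638 - 764)/3 = 1 - ⅓*(-1402) = 1 + 1402/3 = 1405/3)
a(2233) + 1287301 = 1405/3 + 1287301 = 3863308/3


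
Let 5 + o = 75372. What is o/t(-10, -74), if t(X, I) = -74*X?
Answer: 75367/740 ≈ 101.85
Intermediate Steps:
o = 75367 (o = -5 + 75372 = 75367)
o/t(-10, -74) = 75367/((-74*(-10))) = 75367/740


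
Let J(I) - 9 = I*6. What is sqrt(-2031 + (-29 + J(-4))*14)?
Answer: I*sqrt(2647) ≈ 51.449*I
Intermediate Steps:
J(I) = 9 + 6*I (J(I) = 9 + I*6 = 9 + 6*I)
sqrt(-2031 + (-29 + J(-4))*14) = sqrt(-2031 + (-29 + (9 + 6*(-4)))*14) = sqrt(-2031 + (-29 + (9 - 24))*14) = sqrt(-2031 + (-29 - 15)*14) = sqrt(-2031 - 44*14) = sqrt(-2031 - 616) = sqrt(-2647) = I*sqrt(2647)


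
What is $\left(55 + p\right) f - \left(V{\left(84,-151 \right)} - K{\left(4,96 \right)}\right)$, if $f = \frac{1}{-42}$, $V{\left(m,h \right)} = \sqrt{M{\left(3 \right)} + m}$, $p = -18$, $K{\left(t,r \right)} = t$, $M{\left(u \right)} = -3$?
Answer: $- \frac{247}{42} \approx -5.881$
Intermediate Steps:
$V{\left(m,h \right)} = \sqrt{-3 + m}$
$f = - \frac{1}{42} \approx -0.02381$
$\left(55 + p\right) f - \left(V{\left(84,-151 \right)} - K{\left(4,96 \right)}\right) = \left(55 - 18\right) \left(- \frac{1}{42}\right) - \left(\sqrt{-3 + 84} - 4\right) = 37 \left(- \frac{1}{42}\right) - \left(\sqrt{81} - 4\right) = - \frac{37}{42} - \left(9 - 4\right) = - \frac{37}{42} - 5 = - \frac{247}{42}$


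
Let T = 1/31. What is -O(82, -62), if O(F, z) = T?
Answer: -1/31 ≈ -0.032258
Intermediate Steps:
T = 1/31 ≈ 0.032258
O(F, z) = 1/31
-O(82, -62) = -1*1/31 = -1/31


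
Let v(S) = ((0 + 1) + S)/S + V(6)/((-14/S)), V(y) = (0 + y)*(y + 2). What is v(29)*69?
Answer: -1378206/203 ≈ -6789.2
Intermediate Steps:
V(y) = y*(2 + y)
v(S) = -24*S/7 + (1 + S)/S (v(S) = ((0 + 1) + S)/S + (6*(2 + 6))/((-14/S)) = (1 + S)/S + (6*8)*(-S/14) = (1 + S)/S + 48*(-S/14) = (1 + S)/S - 24*S/7 = -24*S/7 + (1 + S)/S)
v(29)*69 = (1 + 1/29 - 24/7*29)*69 = (1 + 1/29 - 696/7)*69 = -19974/203*69 = -1378206/203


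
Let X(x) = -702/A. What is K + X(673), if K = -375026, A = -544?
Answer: -102006721/272 ≈ -3.7502e+5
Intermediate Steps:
X(x) = 351/272 (X(x) = -702/(-544) = -702*(-1/544) = 351/272)
K + X(673) = -375026 + 351/272 = -102006721/272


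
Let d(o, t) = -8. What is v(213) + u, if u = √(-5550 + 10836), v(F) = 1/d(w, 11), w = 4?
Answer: -⅛ + √5286 ≈ 72.580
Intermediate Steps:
v(F) = -⅛ (v(F) = 1/(-8) = -⅛)
u = √5286 ≈ 72.705
v(213) + u = -⅛ + √5286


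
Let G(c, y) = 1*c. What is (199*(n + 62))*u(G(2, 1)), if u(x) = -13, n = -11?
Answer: -131937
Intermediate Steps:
G(c, y) = c
(199*(n + 62))*u(G(2, 1)) = (199*(-11 + 62))*(-13) = (199*51)*(-13) = 10149*(-13) = -131937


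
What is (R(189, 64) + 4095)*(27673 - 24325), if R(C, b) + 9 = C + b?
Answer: 14526972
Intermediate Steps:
R(C, b) = -9 + C + b (R(C, b) = -9 + (C + b) = -9 + C + b)
(R(189, 64) + 4095)*(27673 - 24325) = ((-9 + 189 + 64) + 4095)*(27673 - 24325) = (244 + 4095)*3348 = 4339*3348 = 14526972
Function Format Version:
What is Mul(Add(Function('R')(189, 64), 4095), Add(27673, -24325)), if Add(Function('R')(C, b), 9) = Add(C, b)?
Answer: 14526972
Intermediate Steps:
Function('R')(C, b) = Add(-9, C, b) (Function('R')(C, b) = Add(-9, Add(C, b)) = Add(-9, C, b))
Mul(Add(Function('R')(189, 64), 4095), Add(27673, -24325)) = Mul(Add(Add(-9, 189, 64), 4095), Add(27673, -24325)) = Mul(Add(244, 4095), 3348) = Mul(4339, 3348) = 14526972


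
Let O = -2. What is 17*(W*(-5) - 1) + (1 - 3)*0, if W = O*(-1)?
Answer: -187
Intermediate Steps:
W = 2 (W = -2*(-1) = 2)
17*(W*(-5) - 1) + (1 - 3)*0 = 17*(2*(-5) - 1) + (1 - 3)*0 = 17*(-10 - 1) - 2*0 = 17*(-11) + 0 = -187 + 0 = -187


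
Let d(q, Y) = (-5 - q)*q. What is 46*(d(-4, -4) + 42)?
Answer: 2116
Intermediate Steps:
d(q, Y) = q*(-5 - q)
46*(d(-4, -4) + 42) = 46*(-1*(-4)*(5 - 4) + 42) = 46*(-1*(-4)*1 + 42) = 46*(4 + 42) = 46*46 = 2116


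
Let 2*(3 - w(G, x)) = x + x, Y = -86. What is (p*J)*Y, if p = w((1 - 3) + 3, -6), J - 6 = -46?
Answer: 30960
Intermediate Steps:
J = -40 (J = 6 - 46 = -40)
w(G, x) = 3 - x (w(G, x) = 3 - (x + x)/2 = 3 - x)
p = 9 (p = 3 - 1*(-6) = 3 + 6 = 9)
(p*J)*Y = (9*(-40))*(-86) = -360*(-86) = 30960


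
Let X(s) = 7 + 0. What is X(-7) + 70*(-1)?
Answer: -63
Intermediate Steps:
X(s) = 7
X(-7) + 70*(-1) = 7 + 70*(-1) = 7 - 70 = -63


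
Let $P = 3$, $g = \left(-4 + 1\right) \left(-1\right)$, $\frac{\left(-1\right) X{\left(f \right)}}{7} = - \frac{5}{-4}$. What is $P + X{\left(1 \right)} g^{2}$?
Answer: $- \frac{303}{4} \approx -75.75$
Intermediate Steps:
$X{\left(f \right)} = - \frac{35}{4}$ ($X{\left(f \right)} = - 7 \left(- \frac{5}{-4}\right) = - 7 \left(\left(-5\right) \left(- \frac{1}{4}\right)\right) = \left(-7\right) \frac{5}{4} = - \frac{35}{4}$)
$g = 3$ ($g = \left(-3\right) \left(-1\right) = 3$)
$P + X{\left(1 \right)} g^{2} = 3 - \frac{35 \cdot 3^{2}}{4} = 3 - \frac{315}{4} = - \frac{303}{4}$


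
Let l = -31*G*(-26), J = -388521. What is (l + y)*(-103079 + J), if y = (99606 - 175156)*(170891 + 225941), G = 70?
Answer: 14738463540088000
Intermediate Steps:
l = 56420 (l = -31*70*(-26) = -2170*(-26) = 56420)
y = -29980657600 (y = -75550*396832 = -29980657600)
(l + y)*(-103079 + J) = (56420 - 29980657600)*(-103079 - 388521) = -29980601180*(-491600) = 14738463540088000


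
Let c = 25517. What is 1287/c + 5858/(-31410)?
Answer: -54526958/400744485 ≈ -0.13606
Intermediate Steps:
1287/c + 5858/(-31410) = 1287/25517 + 5858/(-31410) = 1287*(1/25517) + 5858*(-1/31410) = 1287/25517 - 2929/15705 = -54526958/400744485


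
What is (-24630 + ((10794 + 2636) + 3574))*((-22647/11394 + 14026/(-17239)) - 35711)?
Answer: 2971998993256571/10912287 ≈ 2.7235e+8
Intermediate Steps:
(-24630 + ((10794 + 2636) + 3574))*((-22647/11394 + 14026/(-17239)) - 35711) = (-24630 + (13430 + 3574))*((-22647*1/11394 + 14026*(-1/17239)) - 35711) = (-24630 + 17004)*((-7549/3798 - 14026/17239) - 35711) = -7626*(-183407959/65473722 - 35711) = -7626*(-2338315494301/65473722) = 2971998993256571/10912287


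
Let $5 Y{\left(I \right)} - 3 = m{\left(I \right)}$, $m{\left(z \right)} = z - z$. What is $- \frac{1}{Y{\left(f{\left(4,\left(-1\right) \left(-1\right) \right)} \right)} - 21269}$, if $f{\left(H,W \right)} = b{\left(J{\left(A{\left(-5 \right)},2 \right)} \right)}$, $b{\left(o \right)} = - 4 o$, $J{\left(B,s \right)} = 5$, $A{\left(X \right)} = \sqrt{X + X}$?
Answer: $\frac{5}{106342} \approx 4.7018 \cdot 10^{-5}$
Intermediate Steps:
$A{\left(X \right)} = \sqrt{2} \sqrt{X}$ ($A{\left(X \right)} = \sqrt{2 X} = \sqrt{2} \sqrt{X}$)
$f{\left(H,W \right)} = -20$ ($f{\left(H,W \right)} = \left(-4\right) 5 = -20$)
$m{\left(z \right)} = 0$
$Y{\left(I \right)} = \frac{3}{5}$ ($Y{\left(I \right)} = \frac{3}{5} + \frac{1}{5} \cdot 0 = \frac{3}{5} + 0 = \frac{3}{5}$)
$- \frac{1}{Y{\left(f{\left(4,\left(-1\right) \left(-1\right) \right)} \right)} - 21269} = - \frac{1}{\frac{3}{5} - 21269} = - \frac{1}{- \frac{106342}{5}} = \left(-1\right) \left(- \frac{5}{106342}\right) = \frac{5}{106342}$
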